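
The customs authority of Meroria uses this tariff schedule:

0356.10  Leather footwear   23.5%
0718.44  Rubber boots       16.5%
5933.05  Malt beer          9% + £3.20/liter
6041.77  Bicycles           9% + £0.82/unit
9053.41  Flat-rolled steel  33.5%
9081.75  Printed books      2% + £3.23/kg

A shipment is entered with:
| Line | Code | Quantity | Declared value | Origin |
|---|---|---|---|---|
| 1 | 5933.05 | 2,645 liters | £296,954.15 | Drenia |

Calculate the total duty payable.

£35,189.87

Line 1 (5933.05, Drenia, 2,645 liters, £296,954.15):
Base rate for 5933.05 is 9% + £3.20/liter.
Duty = £296,954.15 × 9% + 2,645 × £3.20 = £35,189.87.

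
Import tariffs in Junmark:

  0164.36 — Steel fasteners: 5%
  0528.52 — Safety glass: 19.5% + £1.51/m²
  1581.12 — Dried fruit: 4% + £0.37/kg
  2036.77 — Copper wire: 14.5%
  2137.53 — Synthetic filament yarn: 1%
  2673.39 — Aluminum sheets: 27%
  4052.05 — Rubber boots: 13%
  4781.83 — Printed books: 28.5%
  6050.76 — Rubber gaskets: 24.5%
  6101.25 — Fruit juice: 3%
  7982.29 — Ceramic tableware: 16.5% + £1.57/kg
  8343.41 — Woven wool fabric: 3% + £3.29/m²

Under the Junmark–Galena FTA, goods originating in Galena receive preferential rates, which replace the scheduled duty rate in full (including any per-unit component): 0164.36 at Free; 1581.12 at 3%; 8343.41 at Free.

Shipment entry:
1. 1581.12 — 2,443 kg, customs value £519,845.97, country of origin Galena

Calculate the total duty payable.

£15,595.38

Line 1 (1581.12, Galena, 2,443 kg, £519,845.97):
Base rate for 1581.12 is 4% + £0.37/kg.
Origin Galena qualifies under the Junmark–Galena agreement and 1581.12 is covered: preferential rate 3% applies instead.
Duty = £519,845.97 × 3% = £15,595.38.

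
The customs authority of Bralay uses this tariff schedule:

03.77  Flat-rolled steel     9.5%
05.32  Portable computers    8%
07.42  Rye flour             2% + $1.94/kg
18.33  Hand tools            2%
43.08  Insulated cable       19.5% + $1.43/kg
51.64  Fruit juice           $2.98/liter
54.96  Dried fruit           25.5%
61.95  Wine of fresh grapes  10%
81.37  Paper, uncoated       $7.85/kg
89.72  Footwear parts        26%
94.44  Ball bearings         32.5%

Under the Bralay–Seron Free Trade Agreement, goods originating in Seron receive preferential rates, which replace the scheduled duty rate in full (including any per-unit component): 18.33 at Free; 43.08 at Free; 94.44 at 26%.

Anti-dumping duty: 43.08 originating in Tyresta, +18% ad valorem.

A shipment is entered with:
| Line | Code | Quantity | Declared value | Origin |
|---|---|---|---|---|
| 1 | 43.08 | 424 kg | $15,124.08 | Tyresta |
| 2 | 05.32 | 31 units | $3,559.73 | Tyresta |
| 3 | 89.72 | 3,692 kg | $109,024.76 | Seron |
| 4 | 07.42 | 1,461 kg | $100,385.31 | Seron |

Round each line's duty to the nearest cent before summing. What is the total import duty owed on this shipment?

$39,751.12

Line 1 (43.08, Tyresta, 424 kg, $15,124.08):
Base rate for 43.08 is 19.5% + $1.43/kg.
43.08 has an FTA preferential rate, but origin Tyresta is not Seron; base rate stands.
Additional duty on 43.08 from Tyresta: +18%. Applied ad valorem rate: 19.5% + 18% = 37.5%.
Duty = $15,124.08 × 37.5% + 424 × $1.43 = $6,277.85.
Line 2 (05.32, Tyresta, 31 units, $3,559.73):
Base rate for 05.32 is 8%.
Duty = $3,559.73 × 8% = $284.78.
Line 3 (89.72, Seron, 3,692 kg, $109,024.76):
Base rate for 89.72 is 26%.
Origin Seron is the FTA partner but 89.72 is not on the preference list; base rate stands.
Duty = $109,024.76 × 26% = $28,346.44.
Line 4 (07.42, Seron, 1,461 kg, $100,385.31):
Base rate for 07.42 is 2% + $1.94/kg.
Origin Seron is the FTA partner but 07.42 is not on the preference list; base rate stands.
Duty = $100,385.31 × 2% + 1,461 × $1.94 = $4,842.05.
Total = $6,277.85 + $284.78 + $28,346.44 + $4,842.05 = $39,751.12.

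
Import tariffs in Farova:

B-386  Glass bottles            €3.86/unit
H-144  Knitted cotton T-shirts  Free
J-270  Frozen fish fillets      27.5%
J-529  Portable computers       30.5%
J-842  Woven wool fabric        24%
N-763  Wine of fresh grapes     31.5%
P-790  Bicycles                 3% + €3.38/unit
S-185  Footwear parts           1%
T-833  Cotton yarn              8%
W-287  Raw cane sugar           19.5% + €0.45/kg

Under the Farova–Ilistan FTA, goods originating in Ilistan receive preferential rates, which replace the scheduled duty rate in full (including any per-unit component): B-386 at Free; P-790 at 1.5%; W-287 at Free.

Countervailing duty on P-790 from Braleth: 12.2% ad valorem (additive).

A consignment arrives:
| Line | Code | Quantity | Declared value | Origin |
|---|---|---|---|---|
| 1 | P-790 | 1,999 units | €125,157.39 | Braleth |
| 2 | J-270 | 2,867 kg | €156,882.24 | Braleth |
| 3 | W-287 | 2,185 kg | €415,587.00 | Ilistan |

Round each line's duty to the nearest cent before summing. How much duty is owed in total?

€68,923.16

Line 1 (P-790, Braleth, 1,999 units, €125,157.39):
Base rate for P-790 is 3% + €3.38/unit.
P-790 has an FTA preferential rate, but origin Braleth is not Ilistan; base rate stands.
Additional duty on P-790 from Braleth: +12.2%. Applied ad valorem rate: 3% + 12.2% = 15.2%.
Duty = €125,157.39 × 15.2% + 1,999 × €3.38 = €25,780.54.
Line 2 (J-270, Braleth, 2,867 kg, €156,882.24):
Base rate for J-270 is 27.5%.
Duty = €156,882.24 × 27.5% = €43,142.62.
Line 3 (W-287, Ilistan, 2,185 kg, €415,587.00):
Base rate for W-287 is 19.5% + €0.45/kg.
Origin Ilistan qualifies under the Farova–Ilistan agreement and W-287 is covered: preferential rate Free applies instead.
Duty = €415,587.00 × 0% = €0.00.
Total = €25,780.54 + €43,142.62 + €0.00 = €68,923.16.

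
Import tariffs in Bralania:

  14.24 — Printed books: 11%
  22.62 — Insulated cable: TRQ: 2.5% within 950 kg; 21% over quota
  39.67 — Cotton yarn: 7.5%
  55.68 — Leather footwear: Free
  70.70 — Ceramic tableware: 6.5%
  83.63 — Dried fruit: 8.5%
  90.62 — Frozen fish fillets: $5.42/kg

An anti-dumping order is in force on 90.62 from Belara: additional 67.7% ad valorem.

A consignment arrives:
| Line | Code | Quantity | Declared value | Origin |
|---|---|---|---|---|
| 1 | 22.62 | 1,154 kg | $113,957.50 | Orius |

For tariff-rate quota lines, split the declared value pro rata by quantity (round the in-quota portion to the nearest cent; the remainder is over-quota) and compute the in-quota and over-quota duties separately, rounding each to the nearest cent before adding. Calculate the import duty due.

Line 1 (22.62, Orius, 1,154 kg, $113,957.50):
Code 22.62 is under a tariff-rate quota (threshold 950 kg). In-quota: 950 kg at 2.5%; over-quota: 204 kg at 21%.
Pro-rata value split: in-quota = $113,957.50 × 950/1,154 = $93,812.50; over-quota = $113,957.50 − $93,812.50 = $20,145.00.
In-quota duty = $93,812.50 × 2.5% = $2,345.31. Over-quota duty = $20,145.00 × 21% = $4,230.45.
Line duty = $2,345.31 + $4,230.45 = $6,575.76.

$6,575.76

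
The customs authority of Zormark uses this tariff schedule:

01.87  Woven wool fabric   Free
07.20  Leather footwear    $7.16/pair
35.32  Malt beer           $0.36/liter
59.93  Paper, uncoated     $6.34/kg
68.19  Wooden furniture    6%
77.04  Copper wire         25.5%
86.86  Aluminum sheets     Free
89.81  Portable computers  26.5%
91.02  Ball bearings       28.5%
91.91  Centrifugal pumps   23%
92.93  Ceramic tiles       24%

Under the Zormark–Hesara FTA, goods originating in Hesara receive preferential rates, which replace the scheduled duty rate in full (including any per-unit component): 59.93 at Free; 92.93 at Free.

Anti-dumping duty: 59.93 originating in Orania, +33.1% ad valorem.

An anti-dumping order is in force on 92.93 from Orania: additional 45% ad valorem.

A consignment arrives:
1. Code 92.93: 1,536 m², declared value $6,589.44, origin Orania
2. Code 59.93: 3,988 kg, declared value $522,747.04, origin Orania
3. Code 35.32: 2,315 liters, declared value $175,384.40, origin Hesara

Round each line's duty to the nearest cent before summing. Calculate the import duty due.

$203,693.30

Line 1 (92.93, Orania, 1,536 m², $6,589.44):
Base rate for 92.93 is 24%.
92.93 has an FTA preferential rate, but origin Orania is not Hesara; base rate stands.
Additional duty on 92.93 from Orania: +45%. Applied ad valorem rate: 24% + 45% = 69%.
Duty = $6,589.44 × 69% = $4,546.71.
Line 2 (59.93, Orania, 3,988 kg, $522,747.04):
Base rate for 59.93 is $6.34/kg.
59.93 has an FTA preferential rate, but origin Orania is not Hesara; base rate stands.
Additional duty on 59.93 from Orania: +33.1% ad valorem. Applied ad valorem rate = 33.1%.
Duty = $522,747.04 × 33.1% + 3,988 × $6.34 = $198,313.19.
Line 3 (35.32, Hesara, 2,315 liters, $175,384.40):
Base rate for 35.32 is $0.36/liter.
Origin Hesara is the FTA partner but 35.32 is not on the preference list; base rate stands.
Duty = 2,315 × $0.36 = $833.40.
Total = $4,546.71 + $198,313.19 + $833.40 = $203,693.30.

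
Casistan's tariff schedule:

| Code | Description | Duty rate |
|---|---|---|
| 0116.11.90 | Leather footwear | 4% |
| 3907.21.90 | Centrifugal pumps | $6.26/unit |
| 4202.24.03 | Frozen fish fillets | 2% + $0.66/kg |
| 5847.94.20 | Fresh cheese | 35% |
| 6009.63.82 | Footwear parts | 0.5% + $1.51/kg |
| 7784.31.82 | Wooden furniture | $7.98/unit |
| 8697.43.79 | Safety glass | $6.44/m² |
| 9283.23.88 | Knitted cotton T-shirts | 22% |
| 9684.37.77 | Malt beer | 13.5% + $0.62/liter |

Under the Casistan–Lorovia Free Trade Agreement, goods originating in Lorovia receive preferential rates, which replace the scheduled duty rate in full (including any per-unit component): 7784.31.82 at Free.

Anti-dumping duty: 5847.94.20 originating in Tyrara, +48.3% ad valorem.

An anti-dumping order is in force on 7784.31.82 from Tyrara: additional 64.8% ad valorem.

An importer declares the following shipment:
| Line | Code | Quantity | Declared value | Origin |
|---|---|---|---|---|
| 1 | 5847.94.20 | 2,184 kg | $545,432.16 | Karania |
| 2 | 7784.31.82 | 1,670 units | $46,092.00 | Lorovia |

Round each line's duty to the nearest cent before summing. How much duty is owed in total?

Line 1 (5847.94.20, Karania, 2,184 kg, $545,432.16):
Base rate for 5847.94.20 is 35%.
The additional-duty order on 5847.94.20 targets Tyrara, not Karania; it does not apply.
Duty = $545,432.16 × 35% = $190,901.26.
Line 2 (7784.31.82, Lorovia, 1,670 units, $46,092.00):
Base rate for 7784.31.82 is $7.98/unit.
Origin Lorovia qualifies under the Casistan–Lorovia agreement and 7784.31.82 is covered: preferential rate Free applies instead.
The additional-duty order on 7784.31.82 targets Tyrara, not Lorovia; it does not apply.
Duty = $46,092.00 × 0% = $0.00.
Total = $190,901.26 + $0.00 = $190,901.26.

$190,901.26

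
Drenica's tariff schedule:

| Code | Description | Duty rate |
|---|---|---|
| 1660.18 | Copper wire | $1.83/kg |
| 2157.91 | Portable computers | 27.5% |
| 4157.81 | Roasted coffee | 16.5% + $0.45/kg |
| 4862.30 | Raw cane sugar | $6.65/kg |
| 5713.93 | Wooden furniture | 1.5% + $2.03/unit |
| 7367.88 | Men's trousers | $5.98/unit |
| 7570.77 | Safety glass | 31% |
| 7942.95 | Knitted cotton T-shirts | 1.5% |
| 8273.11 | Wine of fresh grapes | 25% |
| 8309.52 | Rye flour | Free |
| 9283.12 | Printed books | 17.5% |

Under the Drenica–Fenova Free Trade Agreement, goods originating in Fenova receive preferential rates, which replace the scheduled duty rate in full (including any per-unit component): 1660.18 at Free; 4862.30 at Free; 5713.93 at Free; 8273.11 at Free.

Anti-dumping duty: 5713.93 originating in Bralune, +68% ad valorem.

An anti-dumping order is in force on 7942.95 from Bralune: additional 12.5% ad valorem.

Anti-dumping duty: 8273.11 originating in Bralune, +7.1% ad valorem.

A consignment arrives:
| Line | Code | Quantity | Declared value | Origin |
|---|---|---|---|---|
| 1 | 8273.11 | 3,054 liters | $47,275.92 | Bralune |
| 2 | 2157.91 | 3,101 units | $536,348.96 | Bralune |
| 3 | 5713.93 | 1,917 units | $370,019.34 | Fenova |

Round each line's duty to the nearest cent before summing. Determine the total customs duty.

$162,671.53

Line 1 (8273.11, Bralune, 3,054 liters, $47,275.92):
Base rate for 8273.11 is 25%.
8273.11 has an FTA preferential rate, but origin Bralune is not Fenova; base rate stands.
Additional duty on 8273.11 from Bralune: +7.1%. Applied ad valorem rate: 25% + 7.1% = 32.1%.
Duty = $47,275.92 × 32.1% = $15,175.57.
Line 2 (2157.91, Bralune, 3,101 units, $536,348.96):
Base rate for 2157.91 is 27.5%.
Duty = $536,348.96 × 27.5% = $147,495.96.
Line 3 (5713.93, Fenova, 1,917 units, $370,019.34):
Base rate for 5713.93 is 1.5% + $2.03/unit.
Origin Fenova qualifies under the Drenica–Fenova agreement and 5713.93 is covered: preferential rate Free applies instead.
The additional-duty order on 5713.93 targets Bralune, not Fenova; it does not apply.
Duty = $370,019.34 × 0% = $0.00.
Total = $15,175.57 + $147,495.96 + $0.00 = $162,671.53.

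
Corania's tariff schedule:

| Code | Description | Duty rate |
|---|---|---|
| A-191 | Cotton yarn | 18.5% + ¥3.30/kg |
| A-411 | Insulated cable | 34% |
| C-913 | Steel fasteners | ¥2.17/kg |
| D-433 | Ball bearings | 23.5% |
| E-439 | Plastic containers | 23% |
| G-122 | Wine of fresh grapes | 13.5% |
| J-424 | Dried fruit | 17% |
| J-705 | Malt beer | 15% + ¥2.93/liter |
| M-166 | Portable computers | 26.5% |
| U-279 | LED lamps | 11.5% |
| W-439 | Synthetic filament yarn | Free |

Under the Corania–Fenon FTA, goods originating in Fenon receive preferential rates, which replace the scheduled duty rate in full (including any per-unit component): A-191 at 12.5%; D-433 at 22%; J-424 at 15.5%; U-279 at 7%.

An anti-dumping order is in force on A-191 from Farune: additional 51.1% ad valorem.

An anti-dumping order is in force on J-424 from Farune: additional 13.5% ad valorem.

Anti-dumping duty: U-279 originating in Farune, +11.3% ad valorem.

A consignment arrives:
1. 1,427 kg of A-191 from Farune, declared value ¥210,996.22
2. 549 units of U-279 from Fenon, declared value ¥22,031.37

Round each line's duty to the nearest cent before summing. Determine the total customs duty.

¥153,104.67

Line 1 (A-191, Farune, 1,427 kg, ¥210,996.22):
Base rate for A-191 is 18.5% + ¥3.30/kg.
A-191 has an FTA preferential rate, but origin Farune is not Fenon; base rate stands.
Additional duty on A-191 from Farune: +51.1%. Applied ad valorem rate: 18.5% + 51.1% = 69.6%.
Duty = ¥210,996.22 × 69.6% + 1,427 × ¥3.30 = ¥151,562.47.
Line 2 (U-279, Fenon, 549 units, ¥22,031.37):
Base rate for U-279 is 11.5%.
Origin Fenon qualifies under the Corania–Fenon agreement and U-279 is covered: preferential rate 7% applies instead.
The additional-duty order on U-279 targets Farune, not Fenon; it does not apply.
Duty = ¥22,031.37 × 7% = ¥1,542.20.
Total = ¥151,562.47 + ¥1,542.20 = ¥153,104.67.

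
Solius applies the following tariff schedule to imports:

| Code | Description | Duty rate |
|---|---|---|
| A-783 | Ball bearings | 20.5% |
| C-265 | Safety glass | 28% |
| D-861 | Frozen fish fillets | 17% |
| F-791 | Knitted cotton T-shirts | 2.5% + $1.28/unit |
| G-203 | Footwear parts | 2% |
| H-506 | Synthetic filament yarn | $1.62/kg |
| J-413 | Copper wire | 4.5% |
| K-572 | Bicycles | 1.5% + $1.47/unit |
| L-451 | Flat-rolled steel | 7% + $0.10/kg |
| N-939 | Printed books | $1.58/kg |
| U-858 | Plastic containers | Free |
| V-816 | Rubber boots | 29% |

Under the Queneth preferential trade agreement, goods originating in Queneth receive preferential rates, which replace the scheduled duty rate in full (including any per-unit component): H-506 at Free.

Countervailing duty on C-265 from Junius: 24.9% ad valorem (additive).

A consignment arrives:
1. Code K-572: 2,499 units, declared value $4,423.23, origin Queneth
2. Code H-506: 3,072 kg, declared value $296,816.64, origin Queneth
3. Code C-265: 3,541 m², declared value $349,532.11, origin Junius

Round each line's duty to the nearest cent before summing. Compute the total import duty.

Line 1 (K-572, Queneth, 2,499 units, $4,423.23):
Base rate for K-572 is 1.5% + $1.47/unit.
Origin Queneth is the FTA partner but K-572 is not on the preference list; base rate stands.
Duty = $4,423.23 × 1.5% + 2,499 × $1.47 = $3,739.88.
Line 2 (H-506, Queneth, 3,072 kg, $296,816.64):
Base rate for H-506 is $1.62/kg.
Origin Queneth qualifies under the Solius–Queneth agreement and H-506 is covered: preferential rate Free applies instead.
Duty = $296,816.64 × 0% = $0.00.
Line 3 (C-265, Junius, 3,541 m², $349,532.11):
Base rate for C-265 is 28%.
Additional duty on C-265 from Junius: +24.9%. Applied ad valorem rate: 28% + 24.9% = 52.9%.
Duty = $349,532.11 × 52.9% = $184,902.49.
Total = $3,739.88 + $0.00 + $184,902.49 = $188,642.37.

$188,642.37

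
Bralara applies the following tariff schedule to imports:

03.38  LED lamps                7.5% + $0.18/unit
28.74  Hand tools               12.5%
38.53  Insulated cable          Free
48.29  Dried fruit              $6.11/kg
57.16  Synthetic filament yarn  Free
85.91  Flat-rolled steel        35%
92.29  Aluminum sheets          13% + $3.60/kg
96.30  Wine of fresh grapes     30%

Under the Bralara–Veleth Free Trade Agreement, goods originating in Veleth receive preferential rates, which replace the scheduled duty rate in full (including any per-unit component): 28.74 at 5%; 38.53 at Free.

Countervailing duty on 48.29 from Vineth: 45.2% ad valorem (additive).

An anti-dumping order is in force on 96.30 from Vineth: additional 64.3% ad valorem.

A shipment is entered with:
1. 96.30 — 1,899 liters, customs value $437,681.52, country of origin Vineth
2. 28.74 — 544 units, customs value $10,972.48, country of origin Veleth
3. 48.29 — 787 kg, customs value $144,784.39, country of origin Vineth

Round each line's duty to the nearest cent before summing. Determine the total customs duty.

Line 1 (96.30, Vineth, 1,899 liters, $437,681.52):
Base rate for 96.30 is 30%.
Additional duty on 96.30 from Vineth: +64.3%. Applied ad valorem rate: 30% + 64.3% = 94.3%.
Duty = $437,681.52 × 94.3% = $412,733.67.
Line 2 (28.74, Veleth, 544 units, $10,972.48):
Base rate for 28.74 is 12.5%.
Origin Veleth qualifies under the Bralara–Veleth agreement and 28.74 is covered: preferential rate 5% applies instead.
Duty = $10,972.48 × 5% = $548.62.
Line 3 (48.29, Vineth, 787 kg, $144,784.39):
Base rate for 48.29 is $6.11/kg.
Additional duty on 48.29 from Vineth: +45.2% ad valorem. Applied ad valorem rate = 45.2%.
Duty = $144,784.39 × 45.2% + 787 × $6.11 = $70,251.11.
Total = $412,733.67 + $548.62 + $70,251.11 = $483,533.40.

$483,533.40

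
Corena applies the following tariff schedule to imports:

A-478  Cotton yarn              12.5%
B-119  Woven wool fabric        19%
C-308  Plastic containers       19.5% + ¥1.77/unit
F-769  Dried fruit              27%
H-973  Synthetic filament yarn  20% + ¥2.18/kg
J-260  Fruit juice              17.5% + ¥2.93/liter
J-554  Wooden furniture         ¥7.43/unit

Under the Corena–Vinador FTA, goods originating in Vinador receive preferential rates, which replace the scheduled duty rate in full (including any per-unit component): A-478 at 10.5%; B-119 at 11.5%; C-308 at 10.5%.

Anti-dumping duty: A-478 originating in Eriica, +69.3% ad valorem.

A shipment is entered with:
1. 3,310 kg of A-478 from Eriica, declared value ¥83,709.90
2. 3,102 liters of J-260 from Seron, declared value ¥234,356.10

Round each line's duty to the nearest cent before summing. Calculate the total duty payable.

Line 1 (A-478, Eriica, 3,310 kg, ¥83,709.90):
Base rate for A-478 is 12.5%.
A-478 has an FTA preferential rate, but origin Eriica is not Vinador; base rate stands.
Additional duty on A-478 from Eriica: +69.3%. Applied ad valorem rate: 12.5% + 69.3% = 81.8%.
Duty = ¥83,709.90 × 81.8% = ¥68,474.70.
Line 2 (J-260, Seron, 3,102 liters, ¥234,356.10):
Base rate for J-260 is 17.5% + ¥2.93/liter.
Duty = ¥234,356.10 × 17.5% + 3,102 × ¥2.93 = ¥50,101.18.
Total = ¥68,474.70 + ¥50,101.18 = ¥118,575.88.

¥118,575.88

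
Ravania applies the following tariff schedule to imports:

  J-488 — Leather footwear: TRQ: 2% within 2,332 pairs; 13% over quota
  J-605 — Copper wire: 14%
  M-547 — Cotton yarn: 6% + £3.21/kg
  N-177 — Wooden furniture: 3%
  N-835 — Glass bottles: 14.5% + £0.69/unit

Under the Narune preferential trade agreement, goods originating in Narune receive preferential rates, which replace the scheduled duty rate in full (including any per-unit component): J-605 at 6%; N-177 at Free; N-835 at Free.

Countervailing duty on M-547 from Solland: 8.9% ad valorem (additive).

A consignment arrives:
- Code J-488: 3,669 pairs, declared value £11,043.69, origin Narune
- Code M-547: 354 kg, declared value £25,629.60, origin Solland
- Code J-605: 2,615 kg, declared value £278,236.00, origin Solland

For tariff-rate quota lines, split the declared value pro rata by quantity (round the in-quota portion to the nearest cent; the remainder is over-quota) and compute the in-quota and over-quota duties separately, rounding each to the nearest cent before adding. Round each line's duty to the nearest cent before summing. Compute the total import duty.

Line 1 (J-488, Narune, 3,669 pairs, £11,043.69):
Code J-488 is under a tariff-rate quota (threshold 2,332 pairs). In-quota: 2,332 pairs at 2%; over-quota: 1,337 pairs at 13%.
Pro-rata value split: in-quota = £11,043.69 × 2,332/3,669 = £7,019.32; over-quota = £11,043.69 − £7,019.32 = £4,024.37.
In-quota duty = £7,019.32 × 2% = £140.39. Over-quota duty = £4,024.37 × 13% = £523.17.
Line duty = £140.39 + £523.17 = £663.56.
Line 2 (M-547, Solland, 354 kg, £25,629.60):
Base rate for M-547 is 6% + £3.21/kg.
Additional duty on M-547 from Solland: +8.9%. Applied ad valorem rate: 6% + 8.9% = 14.9%.
Duty = £25,629.60 × 14.9% + 354 × £3.21 = £4,955.15.
Line 3 (J-605, Solland, 2,615 kg, £278,236.00):
Base rate for J-605 is 14%.
J-605 has an FTA preferential rate, but origin Solland is not Narune; base rate stands.
Duty = £278,236.00 × 14% = £38,953.04.
Total = £663.56 + £4,955.15 + £38,953.04 = £44,571.75.

£44,571.75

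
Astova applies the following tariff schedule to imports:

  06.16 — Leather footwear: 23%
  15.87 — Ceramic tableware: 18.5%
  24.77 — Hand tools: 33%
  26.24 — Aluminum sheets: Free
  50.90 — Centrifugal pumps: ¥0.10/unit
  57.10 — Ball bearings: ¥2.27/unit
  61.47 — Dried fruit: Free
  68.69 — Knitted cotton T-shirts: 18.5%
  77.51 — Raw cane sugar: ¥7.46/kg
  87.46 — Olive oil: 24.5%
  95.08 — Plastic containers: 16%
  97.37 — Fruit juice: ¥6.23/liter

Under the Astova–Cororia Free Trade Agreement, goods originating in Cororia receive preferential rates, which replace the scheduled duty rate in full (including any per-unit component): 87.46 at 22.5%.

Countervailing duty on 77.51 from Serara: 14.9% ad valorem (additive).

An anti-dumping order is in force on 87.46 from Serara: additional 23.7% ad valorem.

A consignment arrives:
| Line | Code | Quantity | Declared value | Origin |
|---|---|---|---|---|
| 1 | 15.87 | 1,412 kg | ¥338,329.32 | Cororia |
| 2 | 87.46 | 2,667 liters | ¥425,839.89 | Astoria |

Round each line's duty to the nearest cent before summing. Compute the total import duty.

¥166,921.69

Line 1 (15.87, Cororia, 1,412 kg, ¥338,329.32):
Base rate for 15.87 is 18.5%.
Origin Cororia is the FTA partner but 15.87 is not on the preference list; base rate stands.
Duty = ¥338,329.32 × 18.5% = ¥62,590.92.
Line 2 (87.46, Astoria, 2,667 liters, ¥425,839.89):
Base rate for 87.46 is 24.5%.
87.46 has an FTA preferential rate, but origin Astoria is not Cororia; base rate stands.
The additional-duty order on 87.46 targets Serara, not Astoria; it does not apply.
Duty = ¥425,839.89 × 24.5% = ¥104,330.77.
Total = ¥62,590.92 + ¥104,330.77 = ¥166,921.69.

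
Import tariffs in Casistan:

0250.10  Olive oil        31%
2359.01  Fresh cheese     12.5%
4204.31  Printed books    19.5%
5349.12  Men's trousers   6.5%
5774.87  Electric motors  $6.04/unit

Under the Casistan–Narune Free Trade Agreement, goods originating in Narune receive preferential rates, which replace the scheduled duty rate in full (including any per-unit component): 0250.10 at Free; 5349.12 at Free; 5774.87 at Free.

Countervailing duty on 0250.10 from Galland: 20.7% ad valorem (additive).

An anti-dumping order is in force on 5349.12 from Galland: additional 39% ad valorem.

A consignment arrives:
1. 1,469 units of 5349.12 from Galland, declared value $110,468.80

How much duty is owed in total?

$50,263.30

Line 1 (5349.12, Galland, 1,469 units, $110,468.80):
Base rate for 5349.12 is 6.5%.
5349.12 has an FTA preferential rate, but origin Galland is not Narune; base rate stands.
Additional duty on 5349.12 from Galland: +39%. Applied ad valorem rate: 6.5% + 39% = 45.5%.
Duty = $110,468.80 × 45.5% = $50,263.30.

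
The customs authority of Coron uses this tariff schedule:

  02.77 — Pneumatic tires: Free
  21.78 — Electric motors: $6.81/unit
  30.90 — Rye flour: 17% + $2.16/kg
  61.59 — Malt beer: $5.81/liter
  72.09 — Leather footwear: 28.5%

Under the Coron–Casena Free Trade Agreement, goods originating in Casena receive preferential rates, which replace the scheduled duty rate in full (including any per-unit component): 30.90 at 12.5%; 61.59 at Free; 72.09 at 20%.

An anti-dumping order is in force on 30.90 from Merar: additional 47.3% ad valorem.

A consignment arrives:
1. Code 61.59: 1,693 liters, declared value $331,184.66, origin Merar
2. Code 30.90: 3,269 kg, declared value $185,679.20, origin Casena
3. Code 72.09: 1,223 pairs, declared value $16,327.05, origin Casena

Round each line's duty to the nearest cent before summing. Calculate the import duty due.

Line 1 (61.59, Merar, 1,693 liters, $331,184.66):
Base rate for 61.59 is $5.81/liter.
61.59 has an FTA preferential rate, but origin Merar is not Casena; base rate stands.
Duty = 1,693 × $5.81 = $9,836.33.
Line 2 (30.90, Casena, 3,269 kg, $185,679.20):
Base rate for 30.90 is 17% + $2.16/kg.
Origin Casena qualifies under the Coron–Casena agreement and 30.90 is covered: preferential rate 12.5% applies instead.
The additional-duty order on 30.90 targets Merar, not Casena; it does not apply.
Duty = $185,679.20 × 12.5% = $23,209.90.
Line 3 (72.09, Casena, 1,223 pairs, $16,327.05):
Base rate for 72.09 is 28.5%.
Origin Casena qualifies under the Coron–Casena agreement and 72.09 is covered: preferential rate 20% applies instead.
Duty = $16,327.05 × 20% = $3,265.41.
Total = $9,836.33 + $23,209.90 + $3,265.41 = $36,311.64.

$36,311.64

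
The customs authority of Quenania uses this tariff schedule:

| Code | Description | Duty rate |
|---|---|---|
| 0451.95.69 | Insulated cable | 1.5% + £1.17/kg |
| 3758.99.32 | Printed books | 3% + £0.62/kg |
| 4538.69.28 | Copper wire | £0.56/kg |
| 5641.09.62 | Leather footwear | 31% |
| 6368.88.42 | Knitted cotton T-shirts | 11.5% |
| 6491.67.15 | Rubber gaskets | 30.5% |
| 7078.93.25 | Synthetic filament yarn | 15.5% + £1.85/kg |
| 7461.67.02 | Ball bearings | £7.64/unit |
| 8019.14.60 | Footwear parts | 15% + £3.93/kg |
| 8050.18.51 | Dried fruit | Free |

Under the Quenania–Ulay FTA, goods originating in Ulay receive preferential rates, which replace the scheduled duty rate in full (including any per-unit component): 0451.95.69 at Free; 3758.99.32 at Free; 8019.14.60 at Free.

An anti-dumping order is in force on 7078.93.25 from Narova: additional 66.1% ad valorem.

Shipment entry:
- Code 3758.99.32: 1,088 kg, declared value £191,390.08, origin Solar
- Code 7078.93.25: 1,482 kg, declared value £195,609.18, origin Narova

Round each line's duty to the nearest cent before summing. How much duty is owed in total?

Line 1 (3758.99.32, Solar, 1,088 kg, £191,390.08):
Base rate for 3758.99.32 is 3% + £0.62/kg.
3758.99.32 has an FTA preferential rate, but origin Solar is not Ulay; base rate stands.
Duty = £191,390.08 × 3% + 1,088 × £0.62 = £6,416.26.
Line 2 (7078.93.25, Narova, 1,482 kg, £195,609.18):
Base rate for 7078.93.25 is 15.5% + £1.85/kg.
Additional duty on 7078.93.25 from Narova: +66.1%. Applied ad valorem rate: 15.5% + 66.1% = 81.6%.
Duty = £195,609.18 × 81.6% + 1,482 × £1.85 = £162,358.79.
Total = £6,416.26 + £162,358.79 = £168,775.05.

£168,775.05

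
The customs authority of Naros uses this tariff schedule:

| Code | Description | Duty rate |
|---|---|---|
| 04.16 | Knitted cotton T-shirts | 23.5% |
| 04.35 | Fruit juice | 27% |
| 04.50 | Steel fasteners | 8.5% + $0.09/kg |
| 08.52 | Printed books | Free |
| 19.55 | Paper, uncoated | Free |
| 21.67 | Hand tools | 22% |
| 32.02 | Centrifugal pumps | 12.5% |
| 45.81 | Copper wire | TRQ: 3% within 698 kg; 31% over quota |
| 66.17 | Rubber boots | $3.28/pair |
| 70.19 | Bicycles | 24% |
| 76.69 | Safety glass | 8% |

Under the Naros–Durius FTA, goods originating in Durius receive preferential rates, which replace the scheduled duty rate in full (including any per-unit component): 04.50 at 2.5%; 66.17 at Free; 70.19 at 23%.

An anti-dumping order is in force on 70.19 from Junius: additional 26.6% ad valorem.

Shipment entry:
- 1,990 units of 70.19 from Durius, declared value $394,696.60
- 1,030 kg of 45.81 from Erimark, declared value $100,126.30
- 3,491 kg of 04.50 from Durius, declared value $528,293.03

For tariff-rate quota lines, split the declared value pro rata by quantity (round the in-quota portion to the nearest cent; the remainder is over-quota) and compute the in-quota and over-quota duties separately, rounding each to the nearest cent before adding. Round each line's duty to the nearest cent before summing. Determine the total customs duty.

$116,027.98

Line 1 (70.19, Durius, 1,990 units, $394,696.60):
Base rate for 70.19 is 24%.
Origin Durius qualifies under the Naros–Durius agreement and 70.19 is covered: preferential rate 23% applies instead.
The additional-duty order on 70.19 targets Junius, not Durius; it does not apply.
Duty = $394,696.60 × 23% = $90,780.22.
Line 2 (45.81, Erimark, 1,030 kg, $100,126.30):
Code 45.81 is under a tariff-rate quota (threshold 698 kg). In-quota: 698 kg at 3%; over-quota: 332 kg at 31%.
Pro-rata value split: in-quota = $100,126.30 × 698/1,030 = $67,852.58; over-quota = $100,126.30 − $67,852.58 = $32,273.72.
In-quota duty = $67,852.58 × 3% = $2,035.58. Over-quota duty = $32,273.72 × 31% = $10,004.85.
Line duty = $2,035.58 + $10,004.85 = $12,040.43.
Line 3 (04.50, Durius, 3,491 kg, $528,293.03):
Base rate for 04.50 is 8.5% + $0.09/kg.
Origin Durius qualifies under the Naros–Durius agreement and 04.50 is covered: preferential rate 2.5% applies instead.
Duty = $528,293.03 × 2.5% = $13,207.33.
Total = $90,780.22 + $12,040.43 + $13,207.33 = $116,027.98.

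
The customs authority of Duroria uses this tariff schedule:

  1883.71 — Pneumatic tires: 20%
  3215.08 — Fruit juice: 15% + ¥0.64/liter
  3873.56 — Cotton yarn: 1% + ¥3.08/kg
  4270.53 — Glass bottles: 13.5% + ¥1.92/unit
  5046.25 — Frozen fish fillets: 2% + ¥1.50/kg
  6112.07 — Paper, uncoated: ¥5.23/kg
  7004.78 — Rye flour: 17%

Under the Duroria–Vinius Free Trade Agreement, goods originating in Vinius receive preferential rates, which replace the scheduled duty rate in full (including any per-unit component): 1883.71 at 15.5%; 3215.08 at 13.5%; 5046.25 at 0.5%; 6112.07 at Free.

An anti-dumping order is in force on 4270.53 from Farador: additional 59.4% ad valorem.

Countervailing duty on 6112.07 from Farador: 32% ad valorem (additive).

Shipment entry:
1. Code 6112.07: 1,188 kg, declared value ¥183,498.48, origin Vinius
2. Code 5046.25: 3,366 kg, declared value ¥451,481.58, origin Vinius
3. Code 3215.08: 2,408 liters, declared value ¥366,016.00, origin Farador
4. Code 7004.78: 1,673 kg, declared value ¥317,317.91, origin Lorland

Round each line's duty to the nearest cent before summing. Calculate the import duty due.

¥112,644.97

Line 1 (6112.07, Vinius, 1,188 kg, ¥183,498.48):
Base rate for 6112.07 is ¥5.23/kg.
Origin Vinius qualifies under the Duroria–Vinius agreement and 6112.07 is covered: preferential rate Free applies instead.
The additional-duty order on 6112.07 targets Farador, not Vinius; it does not apply.
Duty = ¥183,498.48 × 0% = ¥0.00.
Line 2 (5046.25, Vinius, 3,366 kg, ¥451,481.58):
Base rate for 5046.25 is 2% + ¥1.50/kg.
Origin Vinius qualifies under the Duroria–Vinius agreement and 5046.25 is covered: preferential rate 0.5% applies instead.
Duty = ¥451,481.58 × 0.5% = ¥2,257.41.
Line 3 (3215.08, Farador, 2,408 liters, ¥366,016.00):
Base rate for 3215.08 is 15% + ¥0.64/liter.
3215.08 has an FTA preferential rate, but origin Farador is not Vinius; base rate stands.
Duty = ¥366,016.00 × 15% + 2,408 × ¥0.64 = ¥56,443.52.
Line 4 (7004.78, Lorland, 1,673 kg, ¥317,317.91):
Base rate for 7004.78 is 17%.
Duty = ¥317,317.91 × 17% = ¥53,944.04.
Total = ¥0.00 + ¥2,257.41 + ¥56,443.52 + ¥53,944.04 = ¥112,644.97.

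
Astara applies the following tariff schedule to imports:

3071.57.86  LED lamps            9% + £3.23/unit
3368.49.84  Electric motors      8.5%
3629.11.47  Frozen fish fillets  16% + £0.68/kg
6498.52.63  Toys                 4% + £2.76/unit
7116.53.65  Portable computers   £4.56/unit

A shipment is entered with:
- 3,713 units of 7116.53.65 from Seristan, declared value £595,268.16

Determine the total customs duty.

Line 1 (7116.53.65, Seristan, 3,713 units, £595,268.16):
Base rate for 7116.53.65 is £4.56/unit.
Duty = 3,713 × £4.56 = £16,931.28.

£16,931.28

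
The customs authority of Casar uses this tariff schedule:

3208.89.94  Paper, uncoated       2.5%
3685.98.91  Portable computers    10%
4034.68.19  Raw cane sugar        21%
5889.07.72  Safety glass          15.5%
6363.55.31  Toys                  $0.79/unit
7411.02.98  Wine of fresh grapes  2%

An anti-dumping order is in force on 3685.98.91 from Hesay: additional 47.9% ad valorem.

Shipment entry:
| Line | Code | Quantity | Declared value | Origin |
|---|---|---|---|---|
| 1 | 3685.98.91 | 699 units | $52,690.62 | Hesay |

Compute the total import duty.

$30,507.87

Line 1 (3685.98.91, Hesay, 699 units, $52,690.62):
Base rate for 3685.98.91 is 10%.
Additional duty on 3685.98.91 from Hesay: +47.9%. Applied ad valorem rate: 10% + 47.9% = 57.9%.
Duty = $52,690.62 × 57.9% = $30,507.87.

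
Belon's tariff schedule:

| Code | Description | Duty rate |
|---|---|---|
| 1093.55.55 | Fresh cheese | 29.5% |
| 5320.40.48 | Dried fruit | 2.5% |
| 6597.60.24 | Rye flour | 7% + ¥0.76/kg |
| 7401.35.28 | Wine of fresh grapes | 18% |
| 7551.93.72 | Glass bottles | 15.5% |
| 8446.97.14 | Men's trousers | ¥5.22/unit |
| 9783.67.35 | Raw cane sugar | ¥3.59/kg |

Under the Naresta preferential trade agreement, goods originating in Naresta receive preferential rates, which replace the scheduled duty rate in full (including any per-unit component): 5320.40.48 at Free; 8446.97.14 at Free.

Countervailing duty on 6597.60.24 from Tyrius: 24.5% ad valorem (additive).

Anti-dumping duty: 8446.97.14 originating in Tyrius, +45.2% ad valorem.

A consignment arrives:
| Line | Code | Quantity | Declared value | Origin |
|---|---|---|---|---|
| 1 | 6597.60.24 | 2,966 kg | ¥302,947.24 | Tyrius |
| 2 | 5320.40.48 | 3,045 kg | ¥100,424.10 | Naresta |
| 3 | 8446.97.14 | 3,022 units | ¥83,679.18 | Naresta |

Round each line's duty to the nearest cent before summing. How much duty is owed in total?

Line 1 (6597.60.24, Tyrius, 2,966 kg, ¥302,947.24):
Base rate for 6597.60.24 is 7% + ¥0.76/kg.
Additional duty on 6597.60.24 from Tyrius: +24.5%. Applied ad valorem rate: 7% + 24.5% = 31.5%.
Duty = ¥302,947.24 × 31.5% + 2,966 × ¥0.76 = ¥97,682.54.
Line 2 (5320.40.48, Naresta, 3,045 kg, ¥100,424.10):
Base rate for 5320.40.48 is 2.5%.
Origin Naresta qualifies under the Belon–Naresta agreement and 5320.40.48 is covered: preferential rate Free applies instead.
Duty = ¥100,424.10 × 0% = ¥0.00.
Line 3 (8446.97.14, Naresta, 3,022 units, ¥83,679.18):
Base rate for 8446.97.14 is ¥5.22/unit.
Origin Naresta qualifies under the Belon–Naresta agreement and 8446.97.14 is covered: preferential rate Free applies instead.
The additional-duty order on 8446.97.14 targets Tyrius, not Naresta; it does not apply.
Duty = ¥83,679.18 × 0% = ¥0.00.
Total = ¥97,682.54 + ¥0.00 + ¥0.00 = ¥97,682.54.

¥97,682.54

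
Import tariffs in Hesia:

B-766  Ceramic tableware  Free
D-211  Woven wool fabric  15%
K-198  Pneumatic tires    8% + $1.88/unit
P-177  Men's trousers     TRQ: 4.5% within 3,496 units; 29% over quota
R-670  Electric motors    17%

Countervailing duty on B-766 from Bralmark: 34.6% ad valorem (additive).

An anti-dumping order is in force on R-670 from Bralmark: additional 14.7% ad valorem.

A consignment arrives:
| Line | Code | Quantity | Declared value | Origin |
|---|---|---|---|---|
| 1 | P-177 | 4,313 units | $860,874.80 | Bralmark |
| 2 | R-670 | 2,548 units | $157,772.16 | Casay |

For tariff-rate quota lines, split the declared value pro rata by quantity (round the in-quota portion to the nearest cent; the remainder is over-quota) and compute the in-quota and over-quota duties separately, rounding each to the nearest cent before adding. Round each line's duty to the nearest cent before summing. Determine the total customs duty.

$105,513.57

Line 1 (P-177, Bralmark, 4,313 units, $860,874.80):
Code P-177 is under a tariff-rate quota (threshold 3,496 units). In-quota: 3,496 units at 4.5%; over-quota: 817 units at 29%.
Pro-rata value split: in-quota = $860,874.80 × 3,496/4,313 = $697,801.60; over-quota = $860,874.80 − $697,801.60 = $163,073.20.
In-quota duty = $697,801.60 × 4.5% = $31,401.07. Over-quota duty = $163,073.20 × 29% = $47,291.23.
Line duty = $31,401.07 + $47,291.23 = $78,692.30.
Line 2 (R-670, Casay, 2,548 units, $157,772.16):
Base rate for R-670 is 17%.
The additional-duty order on R-670 targets Bralmark, not Casay; it does not apply.
Duty = $157,772.16 × 17% = $26,821.27.
Total = $78,692.30 + $26,821.27 = $105,513.57.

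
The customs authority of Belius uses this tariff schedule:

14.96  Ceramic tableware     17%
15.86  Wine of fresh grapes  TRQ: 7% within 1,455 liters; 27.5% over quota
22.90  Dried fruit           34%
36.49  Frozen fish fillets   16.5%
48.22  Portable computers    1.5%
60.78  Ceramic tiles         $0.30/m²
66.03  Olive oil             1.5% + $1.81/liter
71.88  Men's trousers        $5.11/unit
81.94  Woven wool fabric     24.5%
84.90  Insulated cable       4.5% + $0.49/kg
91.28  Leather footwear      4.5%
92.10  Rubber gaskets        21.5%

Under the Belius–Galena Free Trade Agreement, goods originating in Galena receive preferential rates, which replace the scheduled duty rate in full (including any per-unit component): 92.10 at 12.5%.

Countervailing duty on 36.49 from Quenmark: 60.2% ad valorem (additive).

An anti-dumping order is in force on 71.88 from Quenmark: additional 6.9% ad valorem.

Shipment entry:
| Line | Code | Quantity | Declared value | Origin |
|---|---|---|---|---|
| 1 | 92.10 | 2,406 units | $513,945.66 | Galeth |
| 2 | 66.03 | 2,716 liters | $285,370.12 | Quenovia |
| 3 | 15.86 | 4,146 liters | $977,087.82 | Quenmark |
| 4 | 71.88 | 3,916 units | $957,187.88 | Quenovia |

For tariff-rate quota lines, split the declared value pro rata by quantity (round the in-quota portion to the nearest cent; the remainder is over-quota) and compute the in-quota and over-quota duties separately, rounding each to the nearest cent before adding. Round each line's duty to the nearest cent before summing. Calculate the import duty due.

Line 1 (92.10, Galeth, 2,406 units, $513,945.66):
Base rate for 92.10 is 21.5%.
92.10 has an FTA preferential rate, but origin Galeth is not Galena; base rate stands.
Duty = $513,945.66 × 21.5% = $110,498.32.
Line 2 (66.03, Quenovia, 2,716 liters, $285,370.12):
Base rate for 66.03 is 1.5% + $1.81/liter.
Duty = $285,370.12 × 1.5% + 2,716 × $1.81 = $9,196.51.
Line 3 (15.86, Quenmark, 4,146 liters, $977,087.82):
Code 15.86 is under a tariff-rate quota (threshold 1,455 liters). In-quota: 1,455 liters at 7%; over-quota: 2,691 liters at 27.5%.
Pro-rata value split: in-quota = $977,087.82 × 1,455/4,146 = $342,899.85; over-quota = $977,087.82 − $342,899.85 = $634,187.97.
In-quota duty = $342,899.85 × 7% = $24,002.99. Over-quota duty = $634,187.97 × 27.5% = $174,401.69.
Line duty = $24,002.99 + $174,401.69 = $198,404.68.
Line 4 (71.88, Quenovia, 3,916 units, $957,187.88):
Base rate for 71.88 is $5.11/unit.
The additional-duty order on 71.88 targets Quenmark, not Quenovia; it does not apply.
Duty = 3,916 × $5.11 = $20,010.76.
Total = $110,498.32 + $9,196.51 + $198,404.68 + $20,010.76 = $338,110.27.

$338,110.27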